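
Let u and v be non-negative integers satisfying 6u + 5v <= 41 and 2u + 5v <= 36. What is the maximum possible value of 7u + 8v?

(u,v)=(0,7): 6·0+5·7=35≤41, 2·0+5·7=35≤36, objective 56.
(u,v)=(1,6): 6·1+5·6=36≤41, 2·1+5·6=32≤36, objective 55.
(u,v)=(2,5): 6·2+5·5=37≤41, 2·2+5·5=29≤36, objective 54.
(u,v)=(0,6): 6·0+5·6=30≤41, 2·0+5·6=30≤36, objective 48.
No feasible integer point exceeds 56.

56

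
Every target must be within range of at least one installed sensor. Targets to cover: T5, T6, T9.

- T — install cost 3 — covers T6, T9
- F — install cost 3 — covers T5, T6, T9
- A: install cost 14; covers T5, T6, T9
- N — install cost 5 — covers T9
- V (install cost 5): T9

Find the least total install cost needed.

3

F alone covers T5, T6, T9 — every target.
Total install cost: 3.
No cover costs less than 3.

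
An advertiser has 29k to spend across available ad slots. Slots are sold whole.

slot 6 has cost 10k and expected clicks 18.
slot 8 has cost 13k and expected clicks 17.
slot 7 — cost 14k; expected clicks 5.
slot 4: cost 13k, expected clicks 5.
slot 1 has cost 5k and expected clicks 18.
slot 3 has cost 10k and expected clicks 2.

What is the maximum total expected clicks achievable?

53

Allowing fractional choices, the relaxed optimum would be about 53.4, but ad slots are indivisible.
slot 6 + slot 8 + slot 1: cost 10 + 13 + 5 = 28 ≤ 29, expected clicks 18 + 17 + 18 = 53.
slot 6 + slot 4 + slot 1: cost 10 + 13 + 5 = 28 ≤ 29, expected clicks 18 + 5 + 18 = 41.
Best is slot 6, slot 8, and slot 1 with total expected clicks 53.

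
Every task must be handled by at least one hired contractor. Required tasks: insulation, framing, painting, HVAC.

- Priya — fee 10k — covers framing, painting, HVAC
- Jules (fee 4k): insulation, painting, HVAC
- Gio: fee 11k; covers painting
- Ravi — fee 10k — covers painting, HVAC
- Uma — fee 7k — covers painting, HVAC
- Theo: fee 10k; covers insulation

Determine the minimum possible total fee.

14

This is an integer covering problem.
Choose Priya and Jules: together they cover insulation, framing, painting, HVAC — every task.
Total fee: 10 + 4 = 14.
No cover costs less than 14.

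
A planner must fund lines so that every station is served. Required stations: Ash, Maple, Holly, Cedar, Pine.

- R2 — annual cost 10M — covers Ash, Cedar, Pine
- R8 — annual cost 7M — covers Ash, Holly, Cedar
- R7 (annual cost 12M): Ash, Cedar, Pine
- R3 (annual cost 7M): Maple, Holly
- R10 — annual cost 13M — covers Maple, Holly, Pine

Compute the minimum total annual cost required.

17

This is an integer covering problem.
The greedy cost-per-new-station heuristic would pick R8 and R10 for 20, but a cheaper cover exists.
Choose R2 and R3: together they cover Ash, Maple, Holly, Cedar, Pine — every station.
Total annual cost: 10 + 7 = 17.
No cover costs less than 17.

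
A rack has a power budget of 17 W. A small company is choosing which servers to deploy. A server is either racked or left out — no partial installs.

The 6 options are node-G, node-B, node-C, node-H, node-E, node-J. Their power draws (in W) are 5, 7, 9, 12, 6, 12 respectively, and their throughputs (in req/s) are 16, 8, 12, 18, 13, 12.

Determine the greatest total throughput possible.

34

node-G + node-C: power draw 5 + 9 = 14 ≤ 17, throughput 16 + 12 = 28.
node-G + node-H: power draw 5 + 12 = 17 ≤ 17, throughput 16 + 18 = 34.
node-G + node-E: power draw 5 + 6 = 11 ≤ 17, throughput 16 + 13 = 29.
Best is node-G and node-H with total throughput 34.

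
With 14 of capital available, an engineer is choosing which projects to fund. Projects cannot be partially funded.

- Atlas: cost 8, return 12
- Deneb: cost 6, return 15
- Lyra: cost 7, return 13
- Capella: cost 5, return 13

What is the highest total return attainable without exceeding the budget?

Deneb + Lyra: cost 6 + 7 = 13 ≤ 14, return 15 + 13 = 28.
Deneb + Capella: cost 6 + 5 = 11 ≤ 14, return 15 + 13 = 28.
Atlas + Deneb: cost 8 + 6 = 14 ≤ 14, return 12 + 15 = 27.
The maximum return is 28; one optimal choice is Deneb and Capella.

28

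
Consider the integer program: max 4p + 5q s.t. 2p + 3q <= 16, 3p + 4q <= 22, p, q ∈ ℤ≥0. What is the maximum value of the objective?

The continuous relaxation peaks at (7.33, 0) with value 29.33; rounding to a feasible lattice point costs some objective.
(p,q)=(6,1): 2·6+3·1=15≤16, 3·6+4·1=22≤22, objective 29.
(p,q)=(7,0): 2·7+3·0=14≤16, 3·7+4·0=21≤22, objective 28.
The best lattice point is (6,1), giving 29.

29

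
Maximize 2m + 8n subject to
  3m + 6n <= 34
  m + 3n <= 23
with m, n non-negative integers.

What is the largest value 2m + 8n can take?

The continuous relaxation peaks at (0, 5.67) with value 45.33; rounding to a feasible lattice point costs some objective.
(m,n)=(1,5): 3·1+6·5=33≤34, 1·1+3·5=16≤23, objective 42.
(m,n)=(0,5): 3·0+6·5=30≤34, 1·0+3·5=15≤23, objective 40.
(m,n)=(2,4): 3·2+6·4=30≤34, 1·2+3·4=14≤23, objective 36.
Maximum is 42 at (m,n)=(1,5).

42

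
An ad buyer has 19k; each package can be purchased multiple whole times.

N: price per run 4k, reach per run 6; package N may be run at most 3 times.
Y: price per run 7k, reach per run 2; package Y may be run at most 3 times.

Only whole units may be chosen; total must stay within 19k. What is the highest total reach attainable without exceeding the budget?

20

3×N: price 12 ≤ 19, reach 3·6 = 18.
3×N and 1×Y: price 19 ≤ 19, reach 3·6 + 1·2 = 20.
Best is 20.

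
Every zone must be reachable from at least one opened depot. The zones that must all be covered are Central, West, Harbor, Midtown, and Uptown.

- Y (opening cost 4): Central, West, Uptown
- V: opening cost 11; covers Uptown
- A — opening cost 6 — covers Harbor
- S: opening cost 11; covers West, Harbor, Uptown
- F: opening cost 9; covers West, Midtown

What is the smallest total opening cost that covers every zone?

19

Choose Y, A, and F: together they cover Central, West, Harbor, Midtown, Uptown — every zone.
Total opening cost: 4 + 6 + 9 = 19.
No cover costs less than 19.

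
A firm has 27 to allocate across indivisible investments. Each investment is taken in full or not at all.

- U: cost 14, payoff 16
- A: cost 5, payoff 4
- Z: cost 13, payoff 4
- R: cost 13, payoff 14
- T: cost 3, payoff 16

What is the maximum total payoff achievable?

36

A + R + T: cost 5 + 13 + 3 = 21 ≤ 27, payoff 4 + 14 + 16 = 34.
U + A + T: cost 14 + 5 + 3 = 22 ≤ 27, payoff 16 + 4 + 16 = 36.
U + T: cost 14 + 3 = 17 ≤ 27, payoff 16 + 16 = 32.
Best is U, A, and T with total payoff 36.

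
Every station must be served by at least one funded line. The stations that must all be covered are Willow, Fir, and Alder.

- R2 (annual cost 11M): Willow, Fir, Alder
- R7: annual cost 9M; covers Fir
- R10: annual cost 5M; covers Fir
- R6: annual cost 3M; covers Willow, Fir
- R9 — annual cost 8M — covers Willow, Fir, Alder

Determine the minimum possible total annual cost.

8

The greedy cost-per-new-station heuristic would pick R6 and R9 for 11, but a cheaper cover exists.
R9 alone covers Willow, Fir, Alder — every station.
Total annual cost: 8.
No cover costs less than 8.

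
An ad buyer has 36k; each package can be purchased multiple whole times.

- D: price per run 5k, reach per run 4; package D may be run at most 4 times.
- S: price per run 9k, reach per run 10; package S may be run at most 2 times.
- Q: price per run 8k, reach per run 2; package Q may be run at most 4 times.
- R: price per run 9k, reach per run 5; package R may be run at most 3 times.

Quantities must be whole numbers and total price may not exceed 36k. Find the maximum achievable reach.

32

This is a bounded integer knapsack.
Take 3×D and 2×S: price 33 ≤ 36, reach 3·4 + 2·10 = 32.
S has the best ratio (10/9) and is taken to its limit of 2; remaining capacity is filled optimally with the others.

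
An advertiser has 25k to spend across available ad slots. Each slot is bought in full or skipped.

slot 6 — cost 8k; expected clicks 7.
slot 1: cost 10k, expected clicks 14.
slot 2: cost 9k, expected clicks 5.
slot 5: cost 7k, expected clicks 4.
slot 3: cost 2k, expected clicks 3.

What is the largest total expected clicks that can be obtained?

25

Allowing fractional choices, the relaxed optimum would be about 26.9, but ad slots are indivisible.
slot 6 + slot 1 + slot 3: cost 8 + 10 + 2 = 20 ≤ 25, expected clicks 7 + 14 + 3 = 24.
slot 6 + slot 1 + slot 5: cost 8 + 10 + 7 = 25 ≤ 25, expected clicks 7 + 14 + 4 = 25.
Best is slot 6, slot 1, and slot 5 with total expected clicks 25.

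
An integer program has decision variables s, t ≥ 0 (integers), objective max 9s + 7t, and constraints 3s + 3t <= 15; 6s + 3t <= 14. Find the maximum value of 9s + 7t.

28

(s,t)=(0,4) is feasible, giving 28.
(s,t)=(0,3) is feasible, giving 21.
The best lattice point is (0,4), giving 28.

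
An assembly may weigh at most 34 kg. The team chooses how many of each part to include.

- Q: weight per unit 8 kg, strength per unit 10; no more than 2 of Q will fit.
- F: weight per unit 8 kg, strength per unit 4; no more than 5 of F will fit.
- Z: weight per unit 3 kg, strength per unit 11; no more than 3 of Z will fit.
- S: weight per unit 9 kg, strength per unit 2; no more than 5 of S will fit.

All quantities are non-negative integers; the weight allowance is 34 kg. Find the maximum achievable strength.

57

Take 2×Q, 1×F, and 3×Z: weight 33 ≤ 34, strength 2·10 + 1·4 + 3·11 = 57.
Z has the best ratio (11/3) and is taken to its limit of 3; remaining capacity is filled optimally with the others.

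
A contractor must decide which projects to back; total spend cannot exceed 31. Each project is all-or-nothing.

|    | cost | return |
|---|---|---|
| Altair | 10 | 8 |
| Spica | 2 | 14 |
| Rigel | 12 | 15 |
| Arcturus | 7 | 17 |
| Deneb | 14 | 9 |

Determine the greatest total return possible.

Spica + Rigel + Arcturus: cost 2 + 12 + 7 = 21 ≤ 31, return 14 + 15 + 17 = 46.
Spica + Arcturus + Deneb: cost 2 + 7 + 14 = 23 ≤ 31, return 14 + 17 + 9 = 40.
Altair + Spica + Rigel + Arcturus: cost 10 + 2 + 12 + 7 = 31 ≤ 31, return 8 + 14 + 15 + 17 = 54.
Best is Altair, Spica, Rigel, and Arcturus with total return 54.

54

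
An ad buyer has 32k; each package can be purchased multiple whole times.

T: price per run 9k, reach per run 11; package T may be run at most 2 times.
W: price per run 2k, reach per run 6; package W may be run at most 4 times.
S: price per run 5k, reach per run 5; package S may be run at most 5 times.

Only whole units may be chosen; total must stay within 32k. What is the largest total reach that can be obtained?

51

This is a bounded integer knapsack.
Take 2×T, 4×W, and 1×S: price 31 ≤ 32, reach 2·11 + 4·6 + 1·5 = 51.
W has the best ratio (6/2) and is taken to its limit of 4; remaining capacity is filled optimally with the others.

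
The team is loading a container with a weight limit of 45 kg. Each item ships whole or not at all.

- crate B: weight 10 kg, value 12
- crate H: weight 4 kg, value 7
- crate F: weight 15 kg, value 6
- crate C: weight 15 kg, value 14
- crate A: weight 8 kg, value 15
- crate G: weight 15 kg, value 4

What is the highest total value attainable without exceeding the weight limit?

48

Allowing fractional choices, the relaxed optimum would be about 51.2, but items are indivisible.
crate B + crate H + crate C + crate A: weight 10 + 4 + 15 + 8 = 37 ≤ 45, value 12 + 7 + 14 + 15 = 48.
crate B + crate C + crate A: weight 10 + 15 + 8 = 33 ≤ 45, value 12 + 14 + 15 = 41.
crate H + crate F + crate C + crate A: weight 4 + 15 + 15 + 8 = 42 ≤ 45, value 7 + 6 + 14 + 15 = 42.
Best is crate B, crate H, crate C, and crate A with total value 48.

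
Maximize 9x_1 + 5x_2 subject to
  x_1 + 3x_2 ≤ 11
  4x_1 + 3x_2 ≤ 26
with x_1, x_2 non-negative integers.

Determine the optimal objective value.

Relaxing integrality, the LP optimum is 58.50 at (x_1,x_2) = (6.5, 0), which is not an integer point.
(x_1,x_2)=(5,2): 1·5+3·2=11≤11, 4·5+3·2=26≤26, objective 55.
(x_1,x_2)=(6,0): 1·6+3·0=6≤11, 4·6+3·0=24≤26, objective 54.
(x_1,x_2)=(5,1): 1·5+3·1=8≤11, 4·5+3·1=23≤26, objective 50.
No feasible integer point exceeds 55.

55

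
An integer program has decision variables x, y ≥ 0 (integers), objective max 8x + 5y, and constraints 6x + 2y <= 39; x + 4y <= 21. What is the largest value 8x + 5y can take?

60

The continuous relaxation peaks at (5.18, 3.95) with value 61.23; rounding to a feasible lattice point costs some objective.
(x,y)=(5,4): 6·5+2·4=38≤39, 1·5+4·4=21≤21, objective 60.
(x,y)=(5,3): 6·5+2·3=36≤39, 1·5+4·3=17≤21, objective 55.
(x,y)=(4,4): 6·4+2·4=32≤39, 1·4+4·4=20≤21, objective 52.
Maximum is 60 at (x,y)=(5,4).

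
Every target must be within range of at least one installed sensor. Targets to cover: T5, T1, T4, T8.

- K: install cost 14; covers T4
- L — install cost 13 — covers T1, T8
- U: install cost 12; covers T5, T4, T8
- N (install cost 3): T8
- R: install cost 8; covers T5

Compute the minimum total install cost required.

The greedy cost-per-new-target heuristic would pick N, U, and L for 28, but a cheaper cover exists.
Choose L and U: together they cover T5, T1, T4, T8 — every target.
Total install cost: 13 + 12 = 25.
No cover costs less than 25.

25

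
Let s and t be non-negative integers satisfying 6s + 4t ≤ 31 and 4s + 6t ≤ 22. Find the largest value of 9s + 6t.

45

The continuous relaxation peaks at (5.17, 0) with value 46.50; rounding to a feasible lattice point costs some objective.
(s,t)=(5,0): 6·5+4·0=30≤31, 4·5+6·0=20≤22, objective 45.
(s,t)=(4,1): 6·4+4·1=28≤31, 4·4+6·1=22≤22, objective 42.
(s,t)=(4,0): 6·4+4·0=24≤31, 4·4+6·0=16≤22, objective 36.
The best lattice point is (5,0), giving 45.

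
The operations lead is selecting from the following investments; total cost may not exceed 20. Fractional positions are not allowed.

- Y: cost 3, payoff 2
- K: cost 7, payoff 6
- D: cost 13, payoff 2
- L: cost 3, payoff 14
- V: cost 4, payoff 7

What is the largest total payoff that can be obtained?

29

Allowing fractional choices, the relaxed optimum would be about 29.5, but investments are indivisible.
K + L + V: cost 7 + 3 + 4 = 14 ≤ 20, payoff 6 + 14 + 7 = 27.
Y + K + L + V: cost 3 + 7 + 3 + 4 = 17 ≤ 20, payoff 2 + 6 + 14 + 7 = 29.
Y + L + V: cost 3 + 3 + 4 = 10 ≤ 20, payoff 2 + 14 + 7 = 23.
Best is Y, K, L, and V with total payoff 29.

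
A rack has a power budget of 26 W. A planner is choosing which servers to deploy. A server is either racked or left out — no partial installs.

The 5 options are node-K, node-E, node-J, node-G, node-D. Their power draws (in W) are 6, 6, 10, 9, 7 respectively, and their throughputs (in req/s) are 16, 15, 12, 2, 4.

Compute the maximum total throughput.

43

This is a 0-1 knapsack instance.
node-K + node-E + node-D: power draw 6 + 6 + 7 = 19 ≤ 26, throughput 16 + 15 + 4 = 35.
node-K + node-E + node-J: power draw 6 + 6 + 10 = 22 ≤ 26, throughput 16 + 15 + 12 = 43.
Best is node-K, node-E, and node-J with total throughput 43.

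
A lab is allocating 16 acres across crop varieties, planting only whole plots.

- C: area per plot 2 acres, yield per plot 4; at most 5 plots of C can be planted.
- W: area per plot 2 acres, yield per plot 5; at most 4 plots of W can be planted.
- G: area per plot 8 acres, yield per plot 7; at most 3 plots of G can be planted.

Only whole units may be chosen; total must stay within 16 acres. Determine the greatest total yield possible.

This is a bounded integer knapsack.
Take 4×C and 4×W: area 16 ≤ 16, yield 4·4 + 4·5 = 36.
W has the best ratio (5/2) and is taken to its limit of 4; remaining capacity is filled optimally with the others.

36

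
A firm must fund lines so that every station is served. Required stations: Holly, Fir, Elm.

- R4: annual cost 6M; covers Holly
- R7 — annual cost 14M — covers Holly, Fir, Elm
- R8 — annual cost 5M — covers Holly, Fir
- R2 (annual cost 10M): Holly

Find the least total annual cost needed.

The greedy cost-per-new-station heuristic would pick R8 and R7 for 19, but a cheaper cover exists.
R7 alone covers Holly, Fir, Elm — every station.
Total annual cost: 14.
No cover costs less than 14.

14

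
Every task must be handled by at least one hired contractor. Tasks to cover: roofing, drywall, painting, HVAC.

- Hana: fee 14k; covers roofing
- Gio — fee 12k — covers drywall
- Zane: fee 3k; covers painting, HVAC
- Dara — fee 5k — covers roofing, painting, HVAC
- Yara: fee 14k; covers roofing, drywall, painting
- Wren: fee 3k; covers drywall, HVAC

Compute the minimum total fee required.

The greedy cost-per-new-task heuristic would pick Zane, Wren, and Dara for 11, but a cheaper cover exists.
Choose Dara and Wren: together they cover roofing, drywall, painting, HVAC — every task.
Total fee: 5 + 3 = 8.
No cover costs less than 8.

8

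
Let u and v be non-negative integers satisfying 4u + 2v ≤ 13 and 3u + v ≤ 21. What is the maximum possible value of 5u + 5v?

(u,v)=(0,6): 4·0+2·6=12≤13, 3·0+1·6=6≤21, objective 30.
(u,v)=(0,5): 4·0+2·5=10≤13, 3·0+1·5=5≤21, objective 25.
Maximum is 30 at (u,v)=(0,6).

30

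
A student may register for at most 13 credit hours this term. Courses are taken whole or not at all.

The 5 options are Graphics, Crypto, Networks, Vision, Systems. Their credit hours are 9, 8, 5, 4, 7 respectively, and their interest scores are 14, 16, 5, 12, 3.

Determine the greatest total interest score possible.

This is an integer program with binary decision variables.
Take Crypto and Vision: credit hours 8 + 4 = 12 ≤ 13, interest score 16 + 12 = 28.
No other feasible combination does better.

28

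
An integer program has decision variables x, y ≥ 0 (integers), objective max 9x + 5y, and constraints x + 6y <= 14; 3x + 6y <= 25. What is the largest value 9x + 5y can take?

72

Relaxing integrality, the LP optimum is 75.00 at (x,y) = (8.33, 0), which is not an integer point.
(x,y)=(8,0): 1·8+6·0=8≤14, 3·8+6·0=24≤25, objective 72.
(x,y)=(7,0): 1·7+6·0=7≤14, 3·7+6·0=21≤25, objective 63.
The best lattice point is (8,0), giving 72.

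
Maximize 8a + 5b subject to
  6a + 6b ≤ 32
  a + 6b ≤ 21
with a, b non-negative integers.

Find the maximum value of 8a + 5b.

40

The continuous relaxation peaks at (5.33, 0) with value 42.67; rounding to a feasible lattice point costs some objective.
(a,b)=(5,0): 6·5+6·0=30≤32, 1·5+6·0=5≤21, objective 40.
(a,b)=(4,1): 6·4+6·1=30≤32, 1·4+6·1=10≤21, objective 37.
No feasible integer point exceeds 40.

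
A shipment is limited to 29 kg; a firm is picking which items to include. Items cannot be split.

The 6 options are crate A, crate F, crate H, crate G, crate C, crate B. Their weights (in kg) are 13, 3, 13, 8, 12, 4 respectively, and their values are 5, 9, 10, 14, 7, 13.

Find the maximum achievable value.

Allowing fractional choices, the relaxed optimum would be about 46.6, but items are indivisible.
crate F + crate H + crate G + crate B: weight 3 + 13 + 8 + 4 = 28 ≤ 29, value 9 + 10 + 14 + 13 = 46.
crate F + crate G + crate C + crate B: weight 3 + 8 + 12 + 4 = 27 ≤ 29, value 9 + 14 + 7 + 13 = 43.
crate A + crate F + crate G + crate B: weight 13 + 3 + 8 + 4 = 28 ≤ 29, value 5 + 9 + 14 + 13 = 41.
Best is crate F, crate H, crate G, and crate B with total value 46.

46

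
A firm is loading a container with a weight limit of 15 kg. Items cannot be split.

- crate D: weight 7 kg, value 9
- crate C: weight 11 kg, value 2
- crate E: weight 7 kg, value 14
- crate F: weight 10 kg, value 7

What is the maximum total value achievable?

Take crate D and crate E: weight 7 + 7 = 14 ≤ 15, value 9 + 14 = 23.
No other feasible combination does better.

23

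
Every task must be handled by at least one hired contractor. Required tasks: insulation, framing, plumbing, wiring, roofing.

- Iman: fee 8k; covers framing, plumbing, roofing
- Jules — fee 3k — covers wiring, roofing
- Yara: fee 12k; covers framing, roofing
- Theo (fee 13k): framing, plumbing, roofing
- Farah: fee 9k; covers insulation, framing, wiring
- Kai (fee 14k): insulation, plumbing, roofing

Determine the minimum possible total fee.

Choose Iman and Farah: together they cover insulation, framing, plumbing, wiring, roofing — every task.
Total fee: 8 + 9 = 17.

17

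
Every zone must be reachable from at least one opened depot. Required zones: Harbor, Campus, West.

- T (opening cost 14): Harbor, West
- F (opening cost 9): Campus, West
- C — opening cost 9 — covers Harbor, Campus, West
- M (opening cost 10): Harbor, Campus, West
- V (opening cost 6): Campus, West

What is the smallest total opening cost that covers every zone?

C alone covers Harbor, Campus, West — every zone.
Total opening cost: 9.
No cover costs less than 9.

9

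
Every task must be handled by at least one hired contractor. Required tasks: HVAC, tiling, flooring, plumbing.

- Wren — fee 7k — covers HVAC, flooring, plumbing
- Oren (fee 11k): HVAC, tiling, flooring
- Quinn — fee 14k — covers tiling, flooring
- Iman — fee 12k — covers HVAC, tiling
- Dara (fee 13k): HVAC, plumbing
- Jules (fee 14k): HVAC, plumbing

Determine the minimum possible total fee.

18

Choose Wren and Oren: together they cover HVAC, tiling, flooring, plumbing — every task.
Total fee: 7 + 11 = 18.
No cover costs less than 18.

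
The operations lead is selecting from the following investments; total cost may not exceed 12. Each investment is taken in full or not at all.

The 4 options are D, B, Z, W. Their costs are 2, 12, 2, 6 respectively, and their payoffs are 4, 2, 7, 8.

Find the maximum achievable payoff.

D + Z + W: cost 2 + 2 + 6 = 10 ≤ 12, payoff 4 + 7 + 8 = 19.
Z + W: cost 2 + 6 = 8 ≤ 12, payoff 7 + 8 = 15.
D + W: cost 2 + 6 = 8 ≤ 12, payoff 4 + 8 = 12.
Best is D, Z, and W with total payoff 19.

19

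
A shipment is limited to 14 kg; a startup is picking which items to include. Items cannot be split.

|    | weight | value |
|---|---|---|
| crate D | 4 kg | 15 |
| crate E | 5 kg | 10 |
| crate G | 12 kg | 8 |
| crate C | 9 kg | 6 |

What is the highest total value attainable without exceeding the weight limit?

Allowing fractional choices, the relaxed optimum would be about 28.3, but items are indivisible.
crate D + crate E: weight 4 + 5 = 9 ≤ 14, value 15 + 10 = 25.
crate D + crate C: weight 4 + 9 = 13 ≤ 14, value 15 + 6 = 21.
Best is crate D and crate E with total value 25.

25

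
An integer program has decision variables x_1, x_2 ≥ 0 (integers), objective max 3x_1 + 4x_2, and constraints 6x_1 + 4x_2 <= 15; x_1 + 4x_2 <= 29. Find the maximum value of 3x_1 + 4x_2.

12

Relaxing integrality, the LP optimum is 15.00 at (x_1,x_2) = (0, 3.75), which is not an integer point.
(x_1,x_2)=(0,3): 6·0+4·3=12≤15, 1·0+4·3=12≤29, objective 12.
(x_1,x_2)=(1,2): 6·1+4·2=14≤15, 1·1+4·2=9≤29, objective 11.
(x_1,x_2)=(0,2): 6·0+4·2=8≤15, 1·0+4·2=8≤29, objective 8.
The best lattice point is (0,3), giving 12.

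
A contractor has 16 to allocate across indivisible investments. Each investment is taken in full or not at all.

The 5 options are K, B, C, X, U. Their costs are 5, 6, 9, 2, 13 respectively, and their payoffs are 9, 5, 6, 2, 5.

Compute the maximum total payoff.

This is a 0-1 knapsack instance.
Take K, C, and X: cost 5 + 9 + 2 = 16 ≤ 16, payoff 9 + 6 + 2 = 17.
No other feasible combination does better.

17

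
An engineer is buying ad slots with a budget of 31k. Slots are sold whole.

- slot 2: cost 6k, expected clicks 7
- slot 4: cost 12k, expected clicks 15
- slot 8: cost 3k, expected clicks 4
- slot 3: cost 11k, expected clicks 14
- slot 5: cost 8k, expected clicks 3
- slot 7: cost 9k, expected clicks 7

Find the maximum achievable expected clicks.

This is a 0-1 knapsack instance.
slot 4 + slot 8 + slot 3: cost 12 + 3 + 11 = 26 ≤ 31, expected clicks 15 + 4 + 14 = 33.
slot 2 + slot 4 + slot 8 + slot 7: cost 6 + 12 + 3 + 9 = 30 ≤ 31, expected clicks 7 + 15 + 4 + 7 = 33.
slot 2 + slot 4 + slot 3: cost 6 + 12 + 11 = 29 ≤ 31, expected clicks 7 + 15 + 14 = 36.
Best is slot 2, slot 4, and slot 3 with total expected clicks 36.

36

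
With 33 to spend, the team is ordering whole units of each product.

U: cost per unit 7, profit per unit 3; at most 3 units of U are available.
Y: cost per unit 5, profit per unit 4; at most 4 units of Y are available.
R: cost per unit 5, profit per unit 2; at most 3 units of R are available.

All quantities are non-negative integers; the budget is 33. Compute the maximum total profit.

21

This is a bounded integer knapsack.
4×Y and 2×R: cost 30 ≤ 33, profit 4·4 + 2·2 = 20.
1×U, 4×Y, and 1×R: cost 32 ≤ 33, profit 1·3 + 4·4 + 1·2 = 21.
Best is 21.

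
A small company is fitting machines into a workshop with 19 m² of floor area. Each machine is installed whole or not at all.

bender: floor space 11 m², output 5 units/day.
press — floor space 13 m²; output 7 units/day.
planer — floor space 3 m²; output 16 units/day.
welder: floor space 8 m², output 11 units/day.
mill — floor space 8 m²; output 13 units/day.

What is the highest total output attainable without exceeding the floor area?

planer + welder + mill: floor space 3 + 8 + 8 = 19 ≤ 19, output 16 + 11 + 13 = 40.
planer + mill: floor space 3 + 8 = 11 ≤ 19, output 16 + 13 = 29.
Best is planer, welder, and mill with total output 40.

40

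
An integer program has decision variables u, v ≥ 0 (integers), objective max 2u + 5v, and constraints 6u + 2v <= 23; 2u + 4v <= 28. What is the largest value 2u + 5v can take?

35

(u,v)=(0,7): 6·0+2·7=14≤23, 2·0+4·7=28≤28, objective 35.
(u,v)=(1,6): 6·1+2·6=18≤23, 2·1+4·6=26≤28, objective 32.
(u,v)=(0,6): 6·0+2·6=12≤23, 2·0+4·6=24≤28, objective 30.
No feasible integer point exceeds 35.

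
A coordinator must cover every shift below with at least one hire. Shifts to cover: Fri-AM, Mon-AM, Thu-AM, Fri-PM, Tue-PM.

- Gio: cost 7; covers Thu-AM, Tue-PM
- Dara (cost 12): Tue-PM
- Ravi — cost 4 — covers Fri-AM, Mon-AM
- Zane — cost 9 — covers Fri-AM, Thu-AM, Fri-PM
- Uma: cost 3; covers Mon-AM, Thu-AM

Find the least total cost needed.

19

This is a weighted set-cover instance.
The greedy cost-per-new-shift heuristic would pick Uma, Ravi, Gio, and Zane for 23, but a cheaper cover exists.
Choose Gio, Zane, and Uma: together they cover Fri-AM, Mon-AM, Thu-AM, Fri-PM, Tue-PM — every shift.
Total cost: 7 + 9 + 3 = 19.
No cover costs less than 19.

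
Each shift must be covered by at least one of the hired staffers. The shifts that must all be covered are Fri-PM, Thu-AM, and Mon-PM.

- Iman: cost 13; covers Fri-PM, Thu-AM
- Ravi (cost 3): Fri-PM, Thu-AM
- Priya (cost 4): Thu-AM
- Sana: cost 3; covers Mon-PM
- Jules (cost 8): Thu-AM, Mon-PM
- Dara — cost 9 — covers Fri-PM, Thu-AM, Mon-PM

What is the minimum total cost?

This is a weighted set-cover instance.
Choose Ravi and Sana: together they cover Fri-PM, Thu-AM, Mon-PM — every shift.
Total cost: 3 + 3 = 6.

6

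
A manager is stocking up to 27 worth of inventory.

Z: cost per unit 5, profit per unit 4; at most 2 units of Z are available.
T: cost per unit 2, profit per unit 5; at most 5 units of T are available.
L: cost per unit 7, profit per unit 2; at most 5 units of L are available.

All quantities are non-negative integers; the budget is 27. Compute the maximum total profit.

35

2×Z, 5×T, and 1×L: cost 27 ≤ 27, profit 2·4 + 5·5 + 1·2 = 35.
2×Z and 5×T: cost 20 ≤ 27, profit 2·4 + 5·5 = 33.
Best is 35.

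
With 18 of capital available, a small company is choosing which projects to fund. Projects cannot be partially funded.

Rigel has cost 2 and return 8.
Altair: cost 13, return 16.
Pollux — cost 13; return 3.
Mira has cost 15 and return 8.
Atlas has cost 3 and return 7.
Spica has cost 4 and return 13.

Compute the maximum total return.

31

This is a 0-1 knapsack instance.
Take Rigel, Altair, and Atlas: cost 2 + 13 + 3 = 18 ≤ 18, return 8 + 16 + 7 = 31.
No other feasible combination does better.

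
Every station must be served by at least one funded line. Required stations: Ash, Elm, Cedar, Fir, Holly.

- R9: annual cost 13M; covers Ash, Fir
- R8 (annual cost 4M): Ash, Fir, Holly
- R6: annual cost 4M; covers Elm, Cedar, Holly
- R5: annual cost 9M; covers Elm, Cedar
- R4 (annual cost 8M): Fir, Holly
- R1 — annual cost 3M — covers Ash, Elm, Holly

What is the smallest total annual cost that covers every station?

8

The greedy cost-per-new-station heuristic would pick R1, R8, and R6 for 11, but a cheaper cover exists.
Choose R8 and R6: together they cover Ash, Elm, Cedar, Fir, Holly — every station.
Total annual cost: 4 + 4 = 8.
No cover costs less than 8.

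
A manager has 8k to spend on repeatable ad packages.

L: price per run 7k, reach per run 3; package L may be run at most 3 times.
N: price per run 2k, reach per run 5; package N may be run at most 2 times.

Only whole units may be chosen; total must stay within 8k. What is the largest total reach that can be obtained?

Take 2×N: price 4 ≤ 8, reach 2·5 = 10.
N has the best ratio (5/2) and is taken to its limit of 2; remaining capacity is filled optimally with the others.

10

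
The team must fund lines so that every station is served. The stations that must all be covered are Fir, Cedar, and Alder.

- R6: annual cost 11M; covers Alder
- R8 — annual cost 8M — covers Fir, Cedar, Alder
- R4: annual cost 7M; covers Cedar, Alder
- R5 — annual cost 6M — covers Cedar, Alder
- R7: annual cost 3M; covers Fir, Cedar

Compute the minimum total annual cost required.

8

The greedy cost-per-new-station heuristic would pick R7 and R5 for 9, but a cheaper cover exists.
R8 alone covers Fir, Cedar, Alder — every station.
Total annual cost: 8.
No cover costs less than 8.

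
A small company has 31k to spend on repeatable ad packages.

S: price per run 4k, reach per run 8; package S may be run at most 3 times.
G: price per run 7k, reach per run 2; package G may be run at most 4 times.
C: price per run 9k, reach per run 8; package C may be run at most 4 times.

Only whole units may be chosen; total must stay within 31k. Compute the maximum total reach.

3×S and 2×C: price 30 ≤ 31, reach 3·8 + 2·8 = 40.
3×S, 1×G, and 1×C: price 28 ≤ 31, reach 3·8 + 1·2 + 1·8 = 34.
Best is 40.

40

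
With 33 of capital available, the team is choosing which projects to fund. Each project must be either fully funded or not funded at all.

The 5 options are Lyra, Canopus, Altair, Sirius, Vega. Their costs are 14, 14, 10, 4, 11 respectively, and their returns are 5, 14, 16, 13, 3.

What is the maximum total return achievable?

43

This is a 0-1 knapsack instance.
Allowing fractional choices, the relaxed optimum would be about 44.8, but projects are indivisible.
Lyra + Altair + Sirius: cost 14 + 10 + 4 = 28 ≤ 33, return 5 + 16 + 13 = 34.
Canopus + Altair + Sirius: cost 14 + 10 + 4 = 28 ≤ 33, return 14 + 16 + 13 = 43.
Best is Canopus, Altair, and Sirius with total return 43.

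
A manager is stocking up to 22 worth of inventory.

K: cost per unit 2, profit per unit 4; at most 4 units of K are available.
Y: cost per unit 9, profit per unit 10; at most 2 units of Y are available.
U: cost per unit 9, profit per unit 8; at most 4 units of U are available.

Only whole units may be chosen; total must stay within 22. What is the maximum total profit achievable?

28

Take 2×K and 2×Y: cost 22 ≤ 22, profit 2·4 + 2·10 = 28.
No other integer combination yields more.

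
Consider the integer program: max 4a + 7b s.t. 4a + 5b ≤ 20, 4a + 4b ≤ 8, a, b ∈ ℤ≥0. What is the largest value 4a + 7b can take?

14

(a,b)=(0,2): 4·0+5·2=10≤20, 4·0+4·2=8≤8, objective 14.
(a,b)=(1,1): 4·1+5·1=9≤20, 4·1+4·1=8≤8, objective 11.
(a,b)=(0,1): 4·0+5·1=5≤20, 4·0+4·1=4≤8, objective 7.
Maximum is 14 at (a,b)=(0,2).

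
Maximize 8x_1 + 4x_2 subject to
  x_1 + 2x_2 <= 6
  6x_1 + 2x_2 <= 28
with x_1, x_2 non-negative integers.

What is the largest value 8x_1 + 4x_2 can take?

(x_1,x_2)=(4,1) is feasible, giving 36.
(x_1,x_2)=(4,0) is feasible, giving 32.
(x_1,x_2)=(3,1) is feasible, giving 28.
(x_1,x_2)=(3,0) is feasible, giving 24.
Maximum is 36 at (x_1,x_2)=(4,1).

36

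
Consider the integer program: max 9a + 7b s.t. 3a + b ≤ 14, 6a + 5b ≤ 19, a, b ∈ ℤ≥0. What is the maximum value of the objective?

(a,b)=(3,0): 3·3+1·0=9≤14, 6·3+5·0=18≤19, objective 27.
(a,b)=(2,1): 3·2+1·1=7≤14, 6·2+5·1=17≤19, objective 25.
No feasible integer point exceeds 27.

27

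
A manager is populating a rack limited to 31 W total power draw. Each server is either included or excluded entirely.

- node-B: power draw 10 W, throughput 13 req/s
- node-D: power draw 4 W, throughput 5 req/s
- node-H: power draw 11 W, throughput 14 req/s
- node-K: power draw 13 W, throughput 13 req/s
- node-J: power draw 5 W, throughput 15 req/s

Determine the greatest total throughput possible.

Allowing fractional choices, the relaxed optimum would be about 48.0, but servers are indivisible.
node-B + node-H + node-J: power draw 10 + 11 + 5 = 26 ≤ 31, throughput 13 + 14 + 15 = 42.
node-B + node-D + node-H + node-J: power draw 10 + 4 + 11 + 5 = 30 ≤ 31, throughput 13 + 5 + 14 + 15 = 47.
Best is node-B, node-D, node-H, and node-J with total throughput 47.

47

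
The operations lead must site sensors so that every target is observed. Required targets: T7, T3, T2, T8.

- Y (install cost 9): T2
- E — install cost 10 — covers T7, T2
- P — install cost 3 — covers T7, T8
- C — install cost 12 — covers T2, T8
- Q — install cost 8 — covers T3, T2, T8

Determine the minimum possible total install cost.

Choose P and Q: together they cover T7, T3, T2, T8 — every target.
Total install cost: 3 + 8 = 11.
No cover costs less than 11.

11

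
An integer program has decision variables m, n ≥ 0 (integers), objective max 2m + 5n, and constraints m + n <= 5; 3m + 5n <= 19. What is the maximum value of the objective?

Relaxing integrality, the LP optimum is 19.00 at (m,n) = (0, 3.8), which is not an integer point.
(m,n)=(1,3): 1·1+1·3=4≤5, 3·1+5·3=18≤19, objective 17.
(m,n)=(0,3): 1·0+1·3=3≤5, 3·0+5·3=15≤19, objective 15.
No feasible integer point exceeds 17.

17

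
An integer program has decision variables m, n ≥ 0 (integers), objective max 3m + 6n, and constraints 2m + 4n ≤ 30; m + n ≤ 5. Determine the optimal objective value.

30

(m,n)=(0,5): 2·0+4·5=20≤30, 1·0+1·5=5≤5, objective 30.
(m,n)=(1,4): 2·1+4·4=18≤30, 1·1+1·4=5≤5, objective 27.
(m,n)=(0,4): 2·0+4·4=16≤30, 1·0+1·4=4≤5, objective 24.
No feasible integer point exceeds 30.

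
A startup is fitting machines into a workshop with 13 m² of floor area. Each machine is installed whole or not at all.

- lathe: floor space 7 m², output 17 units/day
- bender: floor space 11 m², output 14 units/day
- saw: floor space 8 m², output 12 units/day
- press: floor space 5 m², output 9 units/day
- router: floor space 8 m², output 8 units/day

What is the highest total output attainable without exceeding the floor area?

lathe: floor space 7 ≤ 13, output 17.
lathe + press: floor space 7 + 5 = 12 ≤ 13, output 17 + 9 = 26.
saw + press: floor space 8 + 5 = 13 ≤ 13, output 12 + 9 = 21.
Best is lathe and press with total output 26.

26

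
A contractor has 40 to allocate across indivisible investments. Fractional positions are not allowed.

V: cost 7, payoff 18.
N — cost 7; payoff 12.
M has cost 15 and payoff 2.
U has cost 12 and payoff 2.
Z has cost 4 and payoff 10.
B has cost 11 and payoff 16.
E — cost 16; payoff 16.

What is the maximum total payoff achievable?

This is a 0-1 knapsack instance.
V + N + Z + B: cost 7 + 7 + 4 + 11 = 29 ≤ 40, payoff 18 + 12 + 10 + 16 = 56.
V + Z + B + E: cost 7 + 4 + 11 + 16 = 38 ≤ 40, payoff 18 + 10 + 16 + 16 = 60.
Best is V, Z, B, and E with total payoff 60.

60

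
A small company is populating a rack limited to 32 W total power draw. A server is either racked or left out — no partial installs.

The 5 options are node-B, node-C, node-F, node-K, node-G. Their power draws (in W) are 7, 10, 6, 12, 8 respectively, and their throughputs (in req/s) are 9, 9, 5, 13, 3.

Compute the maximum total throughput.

31

Allowing fractional choices, the relaxed optimum would be about 33.5, but servers are indivisible.
node-B + node-C + node-K: power draw 7 + 10 + 12 = 29 ≤ 32, throughput 9 + 9 + 13 = 31.
node-C + node-F + node-K: power draw 10 + 6 + 12 = 28 ≤ 32, throughput 9 + 5 + 13 = 27.
node-B + node-F + node-K: power draw 7 + 6 + 12 = 25 ≤ 32, throughput 9 + 5 + 13 = 27.
Best is node-B, node-C, and node-K with total throughput 31.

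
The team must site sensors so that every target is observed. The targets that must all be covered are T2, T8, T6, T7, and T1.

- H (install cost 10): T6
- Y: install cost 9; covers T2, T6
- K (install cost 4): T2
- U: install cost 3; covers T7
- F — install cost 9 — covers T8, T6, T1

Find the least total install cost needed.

16

This is an integer covering problem.
Choose K, U, and F: together they cover T2, T8, T6, T7, T1 — every target.
Total install cost: 4 + 3 + 9 = 16.
No cover costs less than 16.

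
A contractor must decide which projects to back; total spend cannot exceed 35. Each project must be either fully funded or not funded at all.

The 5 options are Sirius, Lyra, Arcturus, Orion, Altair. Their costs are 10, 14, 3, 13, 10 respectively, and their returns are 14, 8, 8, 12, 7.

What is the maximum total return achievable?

34

Allowing fractional choices, the relaxed optimum would be about 40.3, but projects are indivisible.
Sirius + Arcturus + Orion: cost 10 + 3 + 13 = 26 ≤ 35, return 14 + 8 + 12 = 34.
Sirius + Lyra + Arcturus: cost 10 + 14 + 3 = 27 ≤ 35, return 14 + 8 + 8 = 30.
Sirius + Orion + Altair: cost 10 + 13 + 10 = 33 ≤ 35, return 14 + 12 + 7 = 33.
Best is Sirius, Arcturus, and Orion with total return 34.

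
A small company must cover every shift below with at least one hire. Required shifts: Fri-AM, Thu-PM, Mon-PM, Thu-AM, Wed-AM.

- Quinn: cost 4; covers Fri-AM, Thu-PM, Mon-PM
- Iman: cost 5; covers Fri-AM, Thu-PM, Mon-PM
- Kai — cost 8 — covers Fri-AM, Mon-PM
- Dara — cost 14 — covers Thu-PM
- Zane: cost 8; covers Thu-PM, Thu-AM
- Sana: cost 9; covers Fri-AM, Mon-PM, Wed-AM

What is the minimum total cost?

This is a weighted set-cover instance.
The greedy cost-per-new-shift heuristic would pick Quinn, Zane, and Sana for 21, but a cheaper cover exists.
Choose Zane and Sana: together they cover Fri-AM, Thu-PM, Mon-PM, Thu-AM, Wed-AM — every shift.
Total cost: 8 + 9 = 17.
No cover costs less than 17.

17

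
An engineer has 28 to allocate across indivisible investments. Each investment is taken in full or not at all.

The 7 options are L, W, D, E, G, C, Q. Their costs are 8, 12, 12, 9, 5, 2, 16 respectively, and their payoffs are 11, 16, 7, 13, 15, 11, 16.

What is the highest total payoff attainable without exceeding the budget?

55

Allowing fractional choices, the relaxed optimum would be about 55.3, but investments are indivisible.
L + W + G + C: cost 8 + 12 + 5 + 2 = 27 ≤ 28, payoff 11 + 16 + 15 + 11 = 53.
W + E + G + C: cost 12 + 9 + 5 + 2 = 28 ≤ 28, payoff 16 + 13 + 15 + 11 = 55.
Best is W, E, G, and C with total payoff 55.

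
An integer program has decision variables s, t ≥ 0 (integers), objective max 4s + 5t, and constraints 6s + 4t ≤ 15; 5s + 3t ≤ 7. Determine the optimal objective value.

The continuous relaxation peaks at (0, 2.33) with value 11.67; rounding to a feasible lattice point costs some objective.
(s,t)=(0,2): 6·0+4·2=8≤15, 5·0+3·2=6≤7, objective 10.
(s,t)=(0,1): 6·0+4·1=4≤15, 5·0+3·1=3≤7, objective 5.
No feasible integer point exceeds 10.

10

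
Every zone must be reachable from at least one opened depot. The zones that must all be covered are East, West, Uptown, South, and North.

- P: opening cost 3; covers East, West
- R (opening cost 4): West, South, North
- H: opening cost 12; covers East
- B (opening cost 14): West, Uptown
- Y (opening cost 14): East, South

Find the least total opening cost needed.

21

Choose P, R, and B: together they cover East, West, Uptown, South, North — every zone.
Total opening cost: 3 + 4 + 14 = 21.
No cover costs less than 21.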